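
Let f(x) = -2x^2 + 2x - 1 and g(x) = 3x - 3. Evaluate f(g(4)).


g(4) = 9
f(9) = (-2)*(9)^2 + 2*(9) - 1 = -145

-145


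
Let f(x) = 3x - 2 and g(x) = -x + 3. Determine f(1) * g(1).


f(1) = 1
g(1) = 2
Product = 2

2


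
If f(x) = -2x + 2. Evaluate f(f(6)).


f(6) = -10
f(-10) = 22

22


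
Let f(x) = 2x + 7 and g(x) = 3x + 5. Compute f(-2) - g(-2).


f(-2) = 3
g(-2) = -1
Difference = 4

4


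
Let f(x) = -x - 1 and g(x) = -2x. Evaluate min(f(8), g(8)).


f(8) = -9
g(8) = -16
min = -16

-16


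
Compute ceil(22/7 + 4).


22/7 = 3.1429
3.1429 + 4 = 7.1429
ceil(7.1429) = 8

8


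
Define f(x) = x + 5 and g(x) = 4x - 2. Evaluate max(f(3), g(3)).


f(3) = 8
g(3) = 10
max = 10

10


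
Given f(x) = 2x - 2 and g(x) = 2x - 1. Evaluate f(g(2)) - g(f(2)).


f(g(2)) = 4
g(f(2)) = 3
Difference = 1

1


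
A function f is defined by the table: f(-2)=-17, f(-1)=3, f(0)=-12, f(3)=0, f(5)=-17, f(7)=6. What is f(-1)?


Reading from the table at x = -1

3


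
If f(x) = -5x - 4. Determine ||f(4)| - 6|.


18


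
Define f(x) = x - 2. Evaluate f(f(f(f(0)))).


f(0) = -2
f(-2) = -4
f(-4) = -6
f(-6) = -8

-8


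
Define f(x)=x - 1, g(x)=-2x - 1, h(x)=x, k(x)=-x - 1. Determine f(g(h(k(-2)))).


k(-2) = 1
h(1) = 1
g(1) = -3
f(-3) = -4

-4


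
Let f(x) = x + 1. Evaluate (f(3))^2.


f(3) = 4
(4)^2 = 16

16


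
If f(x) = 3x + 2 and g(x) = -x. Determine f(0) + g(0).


2


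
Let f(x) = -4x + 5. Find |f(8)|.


27


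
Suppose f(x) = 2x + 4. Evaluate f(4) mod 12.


0


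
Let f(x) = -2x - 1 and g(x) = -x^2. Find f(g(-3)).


g(-3) = -9
f(-9) = 17

17


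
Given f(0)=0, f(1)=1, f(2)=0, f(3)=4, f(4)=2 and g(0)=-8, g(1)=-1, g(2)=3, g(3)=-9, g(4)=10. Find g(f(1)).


f(1) = 1
g(1) = -1

-1


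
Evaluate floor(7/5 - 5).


7/5 = 1.4
1.4 - 5 = -3.6
floor(-3.6) = -4

-4


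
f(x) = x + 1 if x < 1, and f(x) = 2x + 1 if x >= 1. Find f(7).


7 satisfies x >= 1
f(7) = 15

15


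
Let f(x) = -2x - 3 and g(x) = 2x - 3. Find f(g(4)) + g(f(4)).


-38


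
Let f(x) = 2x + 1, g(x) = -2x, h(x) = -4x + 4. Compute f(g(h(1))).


h(1) = 0
g(0) = 0
f(0) = 1

1


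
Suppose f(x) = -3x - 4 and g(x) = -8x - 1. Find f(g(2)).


g(2) = -17
f(-17) = 47

47


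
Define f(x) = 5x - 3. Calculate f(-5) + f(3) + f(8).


f(-5) = -28
f(3) = 12
f(8) = 37
Sum = 21

21


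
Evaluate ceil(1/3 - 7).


1/3 = 0.3333
0.3333 - 7 = -6.6667
ceil(-6.6667) = -6

-6


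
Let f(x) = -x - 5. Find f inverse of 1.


Solve -x - 5 = 1
x = (1 + 5) / (-1) = -6

-6


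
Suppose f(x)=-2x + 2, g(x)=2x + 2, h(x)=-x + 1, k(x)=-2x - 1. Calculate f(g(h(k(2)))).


k(2) = -5
h(-5) = 6
g(6) = 14
f(14) = -26

-26


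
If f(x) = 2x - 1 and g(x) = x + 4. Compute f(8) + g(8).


f(8) = 15
g(8) = 12
Sum = 27

27


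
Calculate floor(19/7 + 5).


19/7 = 2.7143
2.7143 + 5 = 7.7143
floor(7.7143) = 7

7


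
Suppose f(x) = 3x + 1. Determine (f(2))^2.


f(2) = 7
(7)^2 = 49

49


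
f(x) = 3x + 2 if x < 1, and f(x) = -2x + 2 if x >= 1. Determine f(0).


0 satisfies x < 1
f(0) = 2

2


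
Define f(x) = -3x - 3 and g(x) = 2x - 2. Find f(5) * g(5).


f(5) = -18
g(5) = 8
Product = -144

-144


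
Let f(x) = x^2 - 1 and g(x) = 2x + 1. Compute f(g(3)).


g(3) = 7
f(7) = 1*(7)^2 - 1 = 48

48


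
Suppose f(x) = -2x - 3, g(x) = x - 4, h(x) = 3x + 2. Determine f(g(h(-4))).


h(-4) = -10
g(-10) = -14
f(-14) = 25

25


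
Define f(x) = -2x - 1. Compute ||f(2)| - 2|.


f(2) = -5
|-5| = 5
|5 - 2| = 3

3


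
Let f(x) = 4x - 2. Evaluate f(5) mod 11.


f(5) = 18
18 mod 11 = 7

7


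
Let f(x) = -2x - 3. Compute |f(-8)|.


f(-8) = 13
|13| = 13

13


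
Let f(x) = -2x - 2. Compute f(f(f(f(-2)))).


f(-2) = 2
f(2) = -6
f(-6) = 10
f(10) = -22

-22


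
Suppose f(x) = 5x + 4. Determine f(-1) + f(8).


f(-1) = -1
f(8) = 44
Sum = 43

43


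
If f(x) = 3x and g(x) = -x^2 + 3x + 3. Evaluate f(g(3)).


9


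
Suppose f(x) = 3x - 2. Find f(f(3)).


19


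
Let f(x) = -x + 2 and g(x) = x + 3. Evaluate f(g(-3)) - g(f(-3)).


-6


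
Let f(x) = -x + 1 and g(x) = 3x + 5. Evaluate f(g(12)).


g(12) = 41
f(41) = -40

-40


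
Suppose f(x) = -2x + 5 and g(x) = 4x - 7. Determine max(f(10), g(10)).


f(10) = -15
g(10) = 33
max = 33

33


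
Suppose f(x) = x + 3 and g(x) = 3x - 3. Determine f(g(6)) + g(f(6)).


f(g(6)) = 18
g(f(6)) = 24
Sum = 42

42


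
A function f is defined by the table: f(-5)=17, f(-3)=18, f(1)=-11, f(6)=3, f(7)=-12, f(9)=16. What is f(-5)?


Reading from the table at x = -5

17


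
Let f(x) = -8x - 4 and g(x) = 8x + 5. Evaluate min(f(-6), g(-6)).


f(-6) = 44
g(-6) = -43
min = -43

-43


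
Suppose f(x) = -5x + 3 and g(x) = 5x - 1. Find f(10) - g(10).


f(10) = -47
g(10) = 49
Difference = -96

-96


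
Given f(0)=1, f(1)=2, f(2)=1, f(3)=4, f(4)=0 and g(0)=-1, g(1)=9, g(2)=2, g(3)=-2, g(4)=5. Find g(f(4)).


f(4) = 0
g(0) = -1

-1


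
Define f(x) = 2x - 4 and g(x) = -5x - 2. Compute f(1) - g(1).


f(1) = -2
g(1) = -7
Difference = 5

5


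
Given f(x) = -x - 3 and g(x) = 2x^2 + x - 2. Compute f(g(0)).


g(0) = -2
f(-2) = -1

-1


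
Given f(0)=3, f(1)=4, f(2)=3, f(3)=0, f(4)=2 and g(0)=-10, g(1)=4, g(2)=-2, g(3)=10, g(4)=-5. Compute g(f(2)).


10


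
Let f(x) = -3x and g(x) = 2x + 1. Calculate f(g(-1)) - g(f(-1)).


-4


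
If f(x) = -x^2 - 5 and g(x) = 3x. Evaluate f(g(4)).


g(4) = 12
f(12) = (-1)*(12)^2 - 5 = -149

-149


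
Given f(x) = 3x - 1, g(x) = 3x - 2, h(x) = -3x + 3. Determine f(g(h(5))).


h(5) = -12
g(-12) = -38
f(-38) = -115

-115


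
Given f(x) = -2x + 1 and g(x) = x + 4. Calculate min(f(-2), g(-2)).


f(-2) = 5
g(-2) = 2
min = 2

2


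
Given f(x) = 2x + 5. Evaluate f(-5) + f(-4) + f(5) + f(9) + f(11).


f(-5) = -5
f(-4) = -3
f(5) = 15
f(9) = 23
f(11) = 27
Sum = 57

57


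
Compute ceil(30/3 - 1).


30/3 = 10
10 - 1 = 9
ceil(9) = 9

9


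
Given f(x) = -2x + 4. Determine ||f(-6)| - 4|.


f(-6) = 16
|16| = 16
|16 - 4| = 12

12


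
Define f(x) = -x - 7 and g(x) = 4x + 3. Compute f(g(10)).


g(10) = 43
f(43) = -50

-50


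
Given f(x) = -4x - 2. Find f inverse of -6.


Solve -4x - 2 = -6
x = (-6 + 2) / (-4) = 1

1


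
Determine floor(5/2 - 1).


1


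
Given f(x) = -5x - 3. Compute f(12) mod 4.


f(12) = -63
-63 mod 4 = 1

1


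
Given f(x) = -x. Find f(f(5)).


f(5) = -5
f(-5) = 5

5


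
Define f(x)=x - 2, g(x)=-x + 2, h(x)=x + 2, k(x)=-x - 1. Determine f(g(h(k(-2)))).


-3


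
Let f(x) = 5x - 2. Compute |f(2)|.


8


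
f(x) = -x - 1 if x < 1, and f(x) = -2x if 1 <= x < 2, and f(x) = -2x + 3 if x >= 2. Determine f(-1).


0


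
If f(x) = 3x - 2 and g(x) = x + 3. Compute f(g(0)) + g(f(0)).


f(g(0)) = 7
g(f(0)) = 1
Sum = 8

8


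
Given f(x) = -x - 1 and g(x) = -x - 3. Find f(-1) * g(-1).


f(-1) = 0
g(-1) = -2
Product = 0

0


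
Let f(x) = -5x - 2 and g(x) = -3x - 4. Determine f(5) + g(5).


-46


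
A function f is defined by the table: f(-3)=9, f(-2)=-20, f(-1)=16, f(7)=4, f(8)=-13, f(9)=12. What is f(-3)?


Reading from the table at x = -3

9


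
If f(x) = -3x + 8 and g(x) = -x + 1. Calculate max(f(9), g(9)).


f(9) = -19
g(9) = -8
max = -8

-8


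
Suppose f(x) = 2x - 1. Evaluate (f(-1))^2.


9


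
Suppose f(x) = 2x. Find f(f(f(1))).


f(1) = 2
f(2) = 4
f(4) = 8

8


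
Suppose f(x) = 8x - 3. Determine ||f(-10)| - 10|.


f(-10) = -83
|-83| = 83
|83 - 10| = 73

73


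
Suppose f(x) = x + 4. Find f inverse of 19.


Solve x + 4 = 19
x = (19 - 4) / 1 = 15

15


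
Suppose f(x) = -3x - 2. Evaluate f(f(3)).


31


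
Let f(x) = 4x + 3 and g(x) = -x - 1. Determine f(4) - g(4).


f(4) = 19
g(4) = -5
Difference = 24

24


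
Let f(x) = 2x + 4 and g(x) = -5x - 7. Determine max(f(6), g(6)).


f(6) = 16
g(6) = -37
max = 16

16


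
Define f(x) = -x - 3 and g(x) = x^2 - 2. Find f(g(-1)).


g(-1) = -1
f(-1) = -2

-2


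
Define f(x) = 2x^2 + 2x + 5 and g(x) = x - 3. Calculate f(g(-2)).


45


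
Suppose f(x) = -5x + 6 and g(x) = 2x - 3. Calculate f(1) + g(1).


f(1) = 1
g(1) = -1
Sum = 0

0


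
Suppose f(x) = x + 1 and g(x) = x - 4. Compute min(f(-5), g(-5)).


f(-5) = -4
g(-5) = -9
min = -9

-9


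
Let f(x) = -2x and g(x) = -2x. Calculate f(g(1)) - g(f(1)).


f(g(1)) = 4
g(f(1)) = 4
Difference = 0

0


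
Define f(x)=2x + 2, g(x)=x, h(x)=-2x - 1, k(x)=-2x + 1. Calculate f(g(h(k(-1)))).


k(-1) = 3
h(3) = -7
g(-7) = -7
f(-7) = -12

-12


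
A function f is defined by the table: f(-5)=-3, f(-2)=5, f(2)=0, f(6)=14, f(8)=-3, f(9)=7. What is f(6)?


Reading from the table at x = 6

14


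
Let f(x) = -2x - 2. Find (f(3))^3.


f(3) = -8
(-8)^3 = -512

-512


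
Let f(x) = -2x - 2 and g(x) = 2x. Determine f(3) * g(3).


f(3) = -8
g(3) = 6
Product = -48

-48


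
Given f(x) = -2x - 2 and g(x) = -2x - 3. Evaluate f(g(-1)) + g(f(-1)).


f(g(-1)) = 0
g(f(-1)) = -3
Sum = -3

-3


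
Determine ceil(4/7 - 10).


4/7 = 0.5714
0.5714 - 10 = -9.4286
ceil(-9.4286) = -9

-9


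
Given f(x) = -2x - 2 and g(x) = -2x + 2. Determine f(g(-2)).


g(-2) = 6
f(6) = -14

-14


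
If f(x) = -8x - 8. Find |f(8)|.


f(8) = -72
|-72| = 72

72


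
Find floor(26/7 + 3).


26/7 = 3.7143
3.7143 + 3 = 6.7143
floor(6.7143) = 6

6


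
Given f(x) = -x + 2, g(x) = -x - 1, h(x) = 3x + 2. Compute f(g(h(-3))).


h(-3) = -7
g(-7) = 6
f(6) = -4

-4


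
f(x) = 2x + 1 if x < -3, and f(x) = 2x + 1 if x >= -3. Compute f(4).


4 satisfies x >= -3
f(4) = 9

9


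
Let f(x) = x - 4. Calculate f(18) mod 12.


2


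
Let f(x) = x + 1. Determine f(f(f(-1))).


f(-1) = 0
f(0) = 1
f(1) = 2

2


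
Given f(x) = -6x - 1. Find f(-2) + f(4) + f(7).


f(-2) = 11
f(4) = -25
f(7) = -43
Sum = -57

-57


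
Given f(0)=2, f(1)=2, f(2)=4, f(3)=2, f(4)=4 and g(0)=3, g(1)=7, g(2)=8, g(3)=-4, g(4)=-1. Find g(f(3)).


f(3) = 2
g(2) = 8

8


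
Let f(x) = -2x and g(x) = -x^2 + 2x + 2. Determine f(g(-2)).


g(-2) = -6
f(-6) = 12

12


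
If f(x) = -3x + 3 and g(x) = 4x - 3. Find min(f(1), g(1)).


f(1) = 0
g(1) = 1
min = 0

0


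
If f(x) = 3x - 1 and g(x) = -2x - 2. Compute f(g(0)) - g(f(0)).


f(g(0)) = -7
g(f(0)) = 0
Difference = -7

-7


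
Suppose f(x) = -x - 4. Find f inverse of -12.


8


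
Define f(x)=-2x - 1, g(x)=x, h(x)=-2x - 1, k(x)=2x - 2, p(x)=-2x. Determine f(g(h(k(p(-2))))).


p(-2) = 4
k(4) = 6
h(6) = -13
g(-13) = -13
f(-13) = 25

25


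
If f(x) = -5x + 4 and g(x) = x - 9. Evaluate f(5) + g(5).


f(5) = -21
g(5) = -4
Sum = -25

-25


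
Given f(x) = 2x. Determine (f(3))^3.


f(3) = 6
(6)^3 = 216

216


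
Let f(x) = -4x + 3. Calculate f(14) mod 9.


f(14) = -53
-53 mod 9 = 1

1


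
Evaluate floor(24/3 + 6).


24/3 = 8
8 + 6 = 14
floor(14) = 14

14


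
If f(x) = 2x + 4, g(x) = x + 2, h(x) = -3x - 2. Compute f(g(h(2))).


h(2) = -8
g(-8) = -6
f(-6) = -8

-8


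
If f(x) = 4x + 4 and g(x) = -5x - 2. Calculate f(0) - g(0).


f(0) = 4
g(0) = -2
Difference = 6

6


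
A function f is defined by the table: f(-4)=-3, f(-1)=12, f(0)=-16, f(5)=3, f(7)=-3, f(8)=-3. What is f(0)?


Reading from the table at x = 0

-16


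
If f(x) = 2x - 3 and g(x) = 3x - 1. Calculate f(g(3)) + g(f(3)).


f(g(3)) = 13
g(f(3)) = 8
Sum = 21

21


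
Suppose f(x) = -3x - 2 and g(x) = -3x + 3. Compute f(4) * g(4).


126


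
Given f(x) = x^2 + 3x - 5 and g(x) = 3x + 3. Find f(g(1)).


49


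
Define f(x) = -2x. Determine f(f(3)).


f(3) = -6
f(-6) = 12

12


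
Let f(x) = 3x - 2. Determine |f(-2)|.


f(-2) = -8
|-8| = 8

8


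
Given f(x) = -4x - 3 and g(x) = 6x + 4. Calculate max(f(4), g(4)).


28


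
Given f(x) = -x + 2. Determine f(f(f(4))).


f(4) = -2
f(-2) = 4
f(4) = -2

-2


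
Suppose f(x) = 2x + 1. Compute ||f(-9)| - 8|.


f(-9) = -17
|-17| = 17
|17 - 8| = 9

9


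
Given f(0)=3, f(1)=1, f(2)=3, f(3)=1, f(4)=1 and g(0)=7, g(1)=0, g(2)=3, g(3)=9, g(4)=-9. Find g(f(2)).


f(2) = 3
g(3) = 9

9


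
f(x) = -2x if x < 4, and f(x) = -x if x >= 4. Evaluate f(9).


-9


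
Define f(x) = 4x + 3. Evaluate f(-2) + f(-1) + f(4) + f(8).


f(-2) = -5
f(-1) = -1
f(4) = 19
f(8) = 35
Sum = 48

48


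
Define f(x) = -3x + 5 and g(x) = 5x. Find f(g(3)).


-40


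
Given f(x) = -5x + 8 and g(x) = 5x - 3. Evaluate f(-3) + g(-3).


f(-3) = 23
g(-3) = -18
Sum = 5

5


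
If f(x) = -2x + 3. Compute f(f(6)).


f(6) = -9
f(-9) = 21

21


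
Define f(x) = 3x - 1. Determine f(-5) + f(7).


f(-5) = -16
f(7) = 20
Sum = 4

4


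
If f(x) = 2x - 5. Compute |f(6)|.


f(6) = 7
|7| = 7

7


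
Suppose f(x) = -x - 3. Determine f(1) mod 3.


f(1) = -4
-4 mod 3 = 2

2


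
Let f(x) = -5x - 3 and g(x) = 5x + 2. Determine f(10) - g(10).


f(10) = -53
g(10) = 52
Difference = -105

-105


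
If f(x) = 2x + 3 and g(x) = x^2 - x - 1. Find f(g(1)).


g(1) = -1
f(-1) = 1

1


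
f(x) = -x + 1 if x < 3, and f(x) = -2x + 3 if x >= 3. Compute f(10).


-17


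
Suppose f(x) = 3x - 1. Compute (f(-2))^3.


f(-2) = -7
(-7)^3 = -343

-343


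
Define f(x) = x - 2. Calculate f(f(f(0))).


f(0) = -2
f(-2) = -4
f(-4) = -6

-6


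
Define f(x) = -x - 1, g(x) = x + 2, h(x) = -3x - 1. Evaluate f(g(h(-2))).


h(-2) = 5
g(5) = 7
f(7) = -8

-8


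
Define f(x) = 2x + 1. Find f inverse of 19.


9


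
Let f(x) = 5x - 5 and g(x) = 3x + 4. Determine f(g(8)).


g(8) = 28
f(28) = 135

135


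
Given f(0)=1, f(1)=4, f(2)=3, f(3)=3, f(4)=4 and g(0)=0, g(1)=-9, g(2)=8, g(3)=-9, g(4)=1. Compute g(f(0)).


f(0) = 1
g(1) = -9

-9


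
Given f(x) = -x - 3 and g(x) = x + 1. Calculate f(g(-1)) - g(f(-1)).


f(g(-1)) = -3
g(f(-1)) = -1
Difference = -2

-2


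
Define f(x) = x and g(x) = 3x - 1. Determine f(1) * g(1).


f(1) = 1
g(1) = 2
Product = 2

2


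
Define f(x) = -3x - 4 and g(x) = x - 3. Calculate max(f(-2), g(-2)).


f(-2) = 2
g(-2) = -5
max = 2

2


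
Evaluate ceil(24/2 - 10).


24/2 = 12
12 - 10 = 2
ceil(2) = 2

2


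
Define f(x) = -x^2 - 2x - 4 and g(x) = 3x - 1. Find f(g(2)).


-39


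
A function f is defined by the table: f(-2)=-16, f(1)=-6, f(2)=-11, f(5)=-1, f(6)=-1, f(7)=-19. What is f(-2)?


Reading from the table at x = -2

-16


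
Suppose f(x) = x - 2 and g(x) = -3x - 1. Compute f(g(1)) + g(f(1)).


f(g(1)) = -6
g(f(1)) = 2
Sum = -4

-4


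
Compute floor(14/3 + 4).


8


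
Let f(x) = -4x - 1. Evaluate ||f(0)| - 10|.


f(0) = -1
|-1| = 1
|1 - 10| = 9

9


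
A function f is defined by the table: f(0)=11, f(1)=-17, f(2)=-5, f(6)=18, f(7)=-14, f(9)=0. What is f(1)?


Reading from the table at x = 1

-17


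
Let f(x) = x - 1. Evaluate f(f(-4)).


f(-4) = -5
f(-5) = -6

-6


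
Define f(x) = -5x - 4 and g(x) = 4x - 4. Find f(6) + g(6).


f(6) = -34
g(6) = 20
Sum = -14

-14


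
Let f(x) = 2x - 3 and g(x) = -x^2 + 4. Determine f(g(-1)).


3


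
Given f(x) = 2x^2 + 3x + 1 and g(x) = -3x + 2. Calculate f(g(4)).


g(4) = -10
f(-10) = 2*(-10)^2 + 3*(-10) + 1 = 171

171


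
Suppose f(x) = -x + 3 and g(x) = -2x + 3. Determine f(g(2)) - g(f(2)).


f(g(2)) = 4
g(f(2)) = 1
Difference = 3

3


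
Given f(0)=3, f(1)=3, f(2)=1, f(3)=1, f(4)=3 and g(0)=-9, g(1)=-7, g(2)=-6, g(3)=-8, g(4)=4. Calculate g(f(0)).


f(0) = 3
g(3) = -8

-8


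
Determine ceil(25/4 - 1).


6


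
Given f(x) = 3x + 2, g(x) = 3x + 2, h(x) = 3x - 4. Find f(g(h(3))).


h(3) = 5
g(5) = 17
f(17) = 53

53


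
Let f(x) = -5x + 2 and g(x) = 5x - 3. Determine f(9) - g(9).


-85


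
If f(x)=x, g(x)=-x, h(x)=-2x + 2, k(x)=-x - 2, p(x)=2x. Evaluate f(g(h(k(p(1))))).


p(1) = 2
k(2) = -4
h(-4) = 10
g(10) = -10
f(-10) = -10

-10


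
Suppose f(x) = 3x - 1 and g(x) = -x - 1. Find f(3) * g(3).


f(3) = 8
g(3) = -4
Product = -32

-32


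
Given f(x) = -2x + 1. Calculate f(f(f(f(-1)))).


f(-1) = 3
f(3) = -5
f(-5) = 11
f(11) = -21

-21


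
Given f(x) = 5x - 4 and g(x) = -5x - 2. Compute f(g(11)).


-289


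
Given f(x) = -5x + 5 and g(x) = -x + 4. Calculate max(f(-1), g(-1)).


10


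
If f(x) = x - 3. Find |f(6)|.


f(6) = 3
|3| = 3

3


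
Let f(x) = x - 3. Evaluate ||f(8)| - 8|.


f(8) = 5
|5| = 5
|5 - 8| = 3

3


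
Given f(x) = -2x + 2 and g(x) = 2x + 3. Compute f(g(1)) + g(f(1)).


f(g(1)) = -8
g(f(1)) = 3
Sum = -5

-5


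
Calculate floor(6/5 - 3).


6/5 = 1.2
1.2 - 3 = -1.8
floor(-1.8) = -2

-2


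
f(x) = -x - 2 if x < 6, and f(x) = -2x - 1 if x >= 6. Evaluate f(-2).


-2 satisfies x < 6
f(-2) = 0

0


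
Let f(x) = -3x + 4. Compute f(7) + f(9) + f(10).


f(7) = -17
f(9) = -23
f(10) = -26
Sum = -66

-66


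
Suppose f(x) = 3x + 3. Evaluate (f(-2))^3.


f(-2) = -3
(-3)^3 = -27

-27


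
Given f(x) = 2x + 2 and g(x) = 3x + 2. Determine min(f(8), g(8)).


f(8) = 18
g(8) = 26
min = 18

18


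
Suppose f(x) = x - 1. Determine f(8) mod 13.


f(8) = 7
7 mod 13 = 7

7


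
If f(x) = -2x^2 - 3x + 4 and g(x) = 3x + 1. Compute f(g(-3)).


g(-3) = -8
f(-8) = (-2)*(-8)^2 - 3*(-8) + 4 = -100

-100


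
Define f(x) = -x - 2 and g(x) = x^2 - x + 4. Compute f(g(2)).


-8


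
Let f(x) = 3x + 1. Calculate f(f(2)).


f(2) = 7
f(7) = 22

22


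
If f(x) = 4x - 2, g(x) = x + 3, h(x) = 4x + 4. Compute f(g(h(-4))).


h(-4) = -12
g(-12) = -9
f(-9) = -38

-38


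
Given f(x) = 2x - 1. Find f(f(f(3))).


17


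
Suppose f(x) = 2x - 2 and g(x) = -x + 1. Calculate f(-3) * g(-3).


f(-3) = -8
g(-3) = 4
Product = -32

-32


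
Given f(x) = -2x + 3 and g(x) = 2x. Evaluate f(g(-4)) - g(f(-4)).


f(g(-4)) = 19
g(f(-4)) = 22
Difference = -3

-3


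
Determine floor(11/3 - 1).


11/3 = 3.6667
3.6667 - 1 = 2.6667
floor(2.6667) = 2

2


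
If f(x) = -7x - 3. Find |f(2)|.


f(2) = -17
|-17| = 17

17


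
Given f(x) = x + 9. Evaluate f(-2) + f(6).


f(-2) = 7
f(6) = 15
Sum = 22

22


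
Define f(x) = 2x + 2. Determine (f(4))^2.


f(4) = 10
(10)^2 = 100

100


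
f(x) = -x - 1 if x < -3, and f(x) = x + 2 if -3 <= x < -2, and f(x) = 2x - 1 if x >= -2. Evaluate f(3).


5


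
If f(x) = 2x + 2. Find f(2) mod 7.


f(2) = 6
6 mod 7 = 6

6


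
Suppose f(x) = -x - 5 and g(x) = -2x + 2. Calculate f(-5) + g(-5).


f(-5) = 0
g(-5) = 12
Sum = 12

12


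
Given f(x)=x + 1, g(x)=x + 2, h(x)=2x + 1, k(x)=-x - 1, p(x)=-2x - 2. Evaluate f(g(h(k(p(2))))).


p(2) = -6
k(-6) = 5
h(5) = 11
g(11) = 13
f(13) = 14

14


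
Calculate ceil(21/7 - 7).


21/7 = 3
3 - 7 = -4
ceil(-4) = -4

-4


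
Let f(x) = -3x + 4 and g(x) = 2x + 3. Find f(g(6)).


g(6) = 15
f(15) = -41

-41


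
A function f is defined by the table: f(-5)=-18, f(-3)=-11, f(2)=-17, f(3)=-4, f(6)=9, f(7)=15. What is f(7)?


Reading from the table at x = 7

15


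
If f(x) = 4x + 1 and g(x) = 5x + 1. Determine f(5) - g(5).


f(5) = 21
g(5) = 26
Difference = -5

-5


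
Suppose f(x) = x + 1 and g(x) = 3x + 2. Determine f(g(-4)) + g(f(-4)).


-16


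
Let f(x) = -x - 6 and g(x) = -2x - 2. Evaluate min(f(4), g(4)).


-10


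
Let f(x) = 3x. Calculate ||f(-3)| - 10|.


f(-3) = -9
|-9| = 9
|9 - 10| = 1

1


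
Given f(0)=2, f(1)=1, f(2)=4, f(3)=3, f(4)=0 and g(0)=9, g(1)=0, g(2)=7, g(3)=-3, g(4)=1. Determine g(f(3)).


f(3) = 3
g(3) = -3

-3


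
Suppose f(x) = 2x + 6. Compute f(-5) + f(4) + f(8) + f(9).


f(-5) = -4
f(4) = 14
f(8) = 22
f(9) = 24
Sum = 56

56


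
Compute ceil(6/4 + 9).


6/4 = 1.5
1.5 + 9 = 10.5
ceil(10.5) = 11

11


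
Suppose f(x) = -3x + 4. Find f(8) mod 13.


f(8) = -20
-20 mod 13 = 6

6


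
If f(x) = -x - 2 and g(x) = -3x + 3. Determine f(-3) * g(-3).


f(-3) = 1
g(-3) = 12
Product = 12

12


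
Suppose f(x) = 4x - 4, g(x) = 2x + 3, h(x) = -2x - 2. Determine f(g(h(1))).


h(1) = -4
g(-4) = -5
f(-5) = -24

-24


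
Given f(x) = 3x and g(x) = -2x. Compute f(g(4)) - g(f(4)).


f(g(4)) = -24
g(f(4)) = -24
Difference = 0

0


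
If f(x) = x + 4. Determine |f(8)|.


f(8) = 12
|12| = 12

12


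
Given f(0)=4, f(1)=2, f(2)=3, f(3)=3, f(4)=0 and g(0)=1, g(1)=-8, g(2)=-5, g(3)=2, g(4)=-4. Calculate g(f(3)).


2


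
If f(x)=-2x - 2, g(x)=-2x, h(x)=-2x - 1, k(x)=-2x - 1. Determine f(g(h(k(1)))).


18


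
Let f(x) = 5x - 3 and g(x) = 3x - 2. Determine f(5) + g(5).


f(5) = 22
g(5) = 13
Sum = 35

35


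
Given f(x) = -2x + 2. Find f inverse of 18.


Solve -2x + 2 = 18
x = (18 - 2) / (-2) = -8

-8


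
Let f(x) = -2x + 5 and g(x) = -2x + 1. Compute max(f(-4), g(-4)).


f(-4) = 13
g(-4) = 9
max = 13

13


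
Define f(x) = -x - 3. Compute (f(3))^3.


f(3) = -6
(-6)^3 = -216

-216


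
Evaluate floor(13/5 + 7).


13/5 = 2.6
2.6 + 7 = 9.6
floor(9.6) = 9

9


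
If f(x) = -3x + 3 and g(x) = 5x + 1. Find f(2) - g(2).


-14


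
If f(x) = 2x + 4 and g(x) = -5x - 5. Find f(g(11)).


g(11) = -60
f(-60) = -116

-116


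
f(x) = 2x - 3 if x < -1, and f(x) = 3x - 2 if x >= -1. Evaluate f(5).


5 satisfies x >= -1
f(5) = 13

13


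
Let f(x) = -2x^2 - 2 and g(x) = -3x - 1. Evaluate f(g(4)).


g(4) = -13
f(-13) = (-2)*(-13)^2 - 2 = -340

-340


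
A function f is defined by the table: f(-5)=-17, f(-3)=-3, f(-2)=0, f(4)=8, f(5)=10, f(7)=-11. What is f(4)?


8


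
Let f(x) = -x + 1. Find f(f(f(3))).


f(3) = -2
f(-2) = 3
f(3) = -2

-2


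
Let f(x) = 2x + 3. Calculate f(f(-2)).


1


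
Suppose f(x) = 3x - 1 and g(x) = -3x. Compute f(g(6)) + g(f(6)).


f(g(6)) = -55
g(f(6)) = -51
Sum = -106

-106


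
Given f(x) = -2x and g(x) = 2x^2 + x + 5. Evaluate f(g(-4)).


g(-4) = 33
f(33) = -66

-66


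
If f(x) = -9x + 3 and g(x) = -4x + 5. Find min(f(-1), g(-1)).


f(-1) = 12
g(-1) = 9
min = 9

9


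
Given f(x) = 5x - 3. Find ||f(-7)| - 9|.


f(-7) = -38
|-38| = 38
|38 - 9| = 29

29


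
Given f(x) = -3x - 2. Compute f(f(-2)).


f(-2) = 4
f(4) = -14

-14


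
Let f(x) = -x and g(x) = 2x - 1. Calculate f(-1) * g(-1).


f(-1) = 1
g(-1) = -3
Product = -3

-3


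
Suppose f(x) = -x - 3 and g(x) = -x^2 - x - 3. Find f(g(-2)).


g(-2) = -5
f(-5) = 2

2


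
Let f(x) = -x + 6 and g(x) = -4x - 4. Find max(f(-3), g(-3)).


f(-3) = 9
g(-3) = 8
max = 9

9


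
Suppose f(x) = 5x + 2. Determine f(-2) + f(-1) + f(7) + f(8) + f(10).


f(-2) = -8
f(-1) = -3
f(7) = 37
f(8) = 42
f(10) = 52
Sum = 120

120


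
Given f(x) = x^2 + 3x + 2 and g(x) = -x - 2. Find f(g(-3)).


g(-3) = 1
f(1) = 1*(1)^2 + 3*(1) + 2 = 6

6


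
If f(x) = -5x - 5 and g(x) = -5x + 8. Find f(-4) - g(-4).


f(-4) = 15
g(-4) = 28
Difference = -13

-13


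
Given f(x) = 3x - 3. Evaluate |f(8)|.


f(8) = 21
|21| = 21

21


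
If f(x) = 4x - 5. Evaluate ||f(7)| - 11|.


f(7) = 23
|23| = 23
|23 - 11| = 12

12


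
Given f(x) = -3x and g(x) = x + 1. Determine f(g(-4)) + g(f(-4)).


f(g(-4)) = 9
g(f(-4)) = 13
Sum = 22

22


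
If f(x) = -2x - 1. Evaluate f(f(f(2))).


f(2) = -5
f(-5) = 9
f(9) = -19

-19


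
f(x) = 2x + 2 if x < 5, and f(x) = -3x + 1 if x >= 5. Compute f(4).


4 satisfies x < 5
f(4) = 10

10


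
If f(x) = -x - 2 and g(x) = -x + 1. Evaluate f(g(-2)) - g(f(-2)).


f(g(-2)) = -5
g(f(-2)) = 1
Difference = -6

-6


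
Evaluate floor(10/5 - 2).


0


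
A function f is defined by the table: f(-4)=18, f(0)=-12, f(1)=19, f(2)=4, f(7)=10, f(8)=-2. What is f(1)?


Reading from the table at x = 1

19


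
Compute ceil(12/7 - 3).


12/7 = 1.7143
1.7143 - 3 = -1.2857
ceil(-1.2857) = -1

-1


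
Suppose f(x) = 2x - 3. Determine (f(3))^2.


f(3) = 3
(3)^2 = 9

9


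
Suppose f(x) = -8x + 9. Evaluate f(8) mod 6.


f(8) = -55
-55 mod 6 = 5

5


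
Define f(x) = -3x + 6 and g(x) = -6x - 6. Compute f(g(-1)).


g(-1) = 0
f(0) = 6

6


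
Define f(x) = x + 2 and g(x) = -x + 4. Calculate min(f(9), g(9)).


f(9) = 11
g(9) = -5
min = -5

-5


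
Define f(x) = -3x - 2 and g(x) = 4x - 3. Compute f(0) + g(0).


f(0) = -2
g(0) = -3
Sum = -5

-5


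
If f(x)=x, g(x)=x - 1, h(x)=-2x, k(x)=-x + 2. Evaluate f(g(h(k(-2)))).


k(-2) = 4
h(4) = -8
g(-8) = -9
f(-9) = -9

-9


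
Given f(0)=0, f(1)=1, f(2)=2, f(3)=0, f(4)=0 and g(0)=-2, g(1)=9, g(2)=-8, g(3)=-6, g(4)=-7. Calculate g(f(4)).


f(4) = 0
g(0) = -2

-2


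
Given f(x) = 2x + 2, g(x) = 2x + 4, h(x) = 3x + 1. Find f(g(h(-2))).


h(-2) = -5
g(-5) = -6
f(-6) = -10

-10


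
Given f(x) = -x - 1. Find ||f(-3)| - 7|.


f(-3) = 2
|2| = 2
|2 - 7| = 5

5


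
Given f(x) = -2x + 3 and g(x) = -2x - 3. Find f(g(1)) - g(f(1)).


18


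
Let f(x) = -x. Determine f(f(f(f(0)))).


f(0) = 0
f(0) = 0
f(0) = 0
f(0) = 0

0


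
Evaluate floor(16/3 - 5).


16/3 = 5.3333
5.3333 - 5 = 0.3333
floor(0.3333) = 0

0


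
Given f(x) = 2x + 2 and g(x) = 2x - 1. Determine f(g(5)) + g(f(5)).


43


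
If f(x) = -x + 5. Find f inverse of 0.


Solve -x + 5 = 0
x = (0 - 5) / (-1) = 5

5


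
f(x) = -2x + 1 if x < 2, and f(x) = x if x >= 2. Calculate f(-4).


-4 satisfies x < 2
f(-4) = 9

9


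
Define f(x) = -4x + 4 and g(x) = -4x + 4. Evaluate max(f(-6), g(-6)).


f(-6) = 28
g(-6) = 28
max = 28

28


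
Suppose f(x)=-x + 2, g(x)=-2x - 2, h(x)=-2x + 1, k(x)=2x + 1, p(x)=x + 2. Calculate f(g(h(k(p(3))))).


p(3) = 5
k(5) = 11
h(11) = -21
g(-21) = 40
f(40) = -38

-38


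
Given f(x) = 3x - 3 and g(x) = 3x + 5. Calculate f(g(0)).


g(0) = 5
f(5) = 12

12


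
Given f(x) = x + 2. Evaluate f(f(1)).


f(1) = 3
f(3) = 5

5


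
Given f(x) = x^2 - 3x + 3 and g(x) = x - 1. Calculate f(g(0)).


g(0) = -1
f(-1) = 1*(-1)^2 - 3*(-1) + 3 = 7

7


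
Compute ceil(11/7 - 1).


11/7 = 1.5714
1.5714 - 1 = 0.5714
ceil(0.5714) = 1

1


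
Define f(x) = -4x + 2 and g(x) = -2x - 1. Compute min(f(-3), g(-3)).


f(-3) = 14
g(-3) = 5
min = 5

5


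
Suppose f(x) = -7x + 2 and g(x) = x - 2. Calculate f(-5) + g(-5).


f(-5) = 37
g(-5) = -7
Sum = 30

30


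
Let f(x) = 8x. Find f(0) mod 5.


f(0) = 0
0 mod 5 = 0

0


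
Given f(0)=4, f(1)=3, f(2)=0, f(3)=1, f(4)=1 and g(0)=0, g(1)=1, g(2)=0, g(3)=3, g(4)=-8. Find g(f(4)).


f(4) = 1
g(1) = 1

1


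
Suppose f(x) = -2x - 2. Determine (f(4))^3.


f(4) = -10
(-10)^3 = -1000

-1000


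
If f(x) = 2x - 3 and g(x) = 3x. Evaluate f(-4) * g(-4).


f(-4) = -11
g(-4) = -12
Product = 132

132


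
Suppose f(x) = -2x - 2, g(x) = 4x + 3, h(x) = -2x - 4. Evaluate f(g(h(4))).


h(4) = -12
g(-12) = -45
f(-45) = 88

88


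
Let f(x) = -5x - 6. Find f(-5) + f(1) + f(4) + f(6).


f(-5) = 19
f(1) = -11
f(4) = -26
f(6) = -36
Sum = -54

-54


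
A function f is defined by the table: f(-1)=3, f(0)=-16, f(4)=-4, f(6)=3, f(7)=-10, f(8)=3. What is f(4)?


Reading from the table at x = 4

-4


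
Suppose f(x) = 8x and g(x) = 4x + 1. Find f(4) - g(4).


f(4) = 32
g(4) = 17
Difference = 15

15


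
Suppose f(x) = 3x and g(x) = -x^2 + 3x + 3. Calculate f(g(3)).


g(3) = 3
f(3) = 9

9


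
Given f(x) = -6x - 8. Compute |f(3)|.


f(3) = -26
|-26| = 26

26


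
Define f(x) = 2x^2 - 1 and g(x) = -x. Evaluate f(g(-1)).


g(-1) = 1
f(1) = 2*(1)^2 - 1 = 1

1


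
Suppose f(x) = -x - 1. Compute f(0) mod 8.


7


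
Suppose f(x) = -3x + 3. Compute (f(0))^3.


f(0) = 3
(3)^3 = 27

27


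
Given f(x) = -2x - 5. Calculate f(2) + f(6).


f(2) = -9
f(6) = -17
Sum = -26

-26


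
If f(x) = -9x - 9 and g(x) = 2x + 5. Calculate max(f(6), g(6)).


f(6) = -63
g(6) = 17
max = 17

17


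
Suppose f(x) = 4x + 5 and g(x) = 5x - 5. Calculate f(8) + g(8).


f(8) = 37
g(8) = 35
Sum = 72

72


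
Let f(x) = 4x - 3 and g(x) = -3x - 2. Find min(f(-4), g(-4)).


-19


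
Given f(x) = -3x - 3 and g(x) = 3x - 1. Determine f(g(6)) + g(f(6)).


f(g(6)) = -54
g(f(6)) = -64
Sum = -118

-118


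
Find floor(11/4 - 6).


11/4 = 2.75
2.75 - 6 = -3.25
floor(-3.25) = -4

-4


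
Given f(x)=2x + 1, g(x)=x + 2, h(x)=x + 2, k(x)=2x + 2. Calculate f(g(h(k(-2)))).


5


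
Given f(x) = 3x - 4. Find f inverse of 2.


Solve 3x - 4 = 2
x = (2 + 4) / 3 = 2

2


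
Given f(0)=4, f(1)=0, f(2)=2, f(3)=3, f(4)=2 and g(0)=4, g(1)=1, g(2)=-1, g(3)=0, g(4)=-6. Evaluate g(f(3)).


f(3) = 3
g(3) = 0

0


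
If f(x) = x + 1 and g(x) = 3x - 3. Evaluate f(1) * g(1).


f(1) = 2
g(1) = 0
Product = 0

0


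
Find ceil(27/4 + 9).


27/4 = 6.75
6.75 + 9 = 15.75
ceil(15.75) = 16

16


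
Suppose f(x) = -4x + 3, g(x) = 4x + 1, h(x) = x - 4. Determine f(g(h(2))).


31


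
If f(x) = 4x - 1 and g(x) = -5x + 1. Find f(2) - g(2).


f(2) = 7
g(2) = -9
Difference = 16

16


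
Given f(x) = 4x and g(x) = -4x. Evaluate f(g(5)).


g(5) = -20
f(-20) = -80

-80


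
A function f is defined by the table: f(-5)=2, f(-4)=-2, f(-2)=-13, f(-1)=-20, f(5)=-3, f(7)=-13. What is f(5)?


-3


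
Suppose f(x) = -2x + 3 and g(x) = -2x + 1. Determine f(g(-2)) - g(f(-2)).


6


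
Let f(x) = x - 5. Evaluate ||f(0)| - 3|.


f(0) = -5
|-5| = 5
|5 - 3| = 2

2


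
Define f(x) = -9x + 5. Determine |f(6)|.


f(6) = -49
|-49| = 49

49


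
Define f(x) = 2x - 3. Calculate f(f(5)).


11


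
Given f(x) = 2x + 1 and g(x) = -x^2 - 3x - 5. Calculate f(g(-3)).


g(-3) = -5
f(-5) = -9

-9


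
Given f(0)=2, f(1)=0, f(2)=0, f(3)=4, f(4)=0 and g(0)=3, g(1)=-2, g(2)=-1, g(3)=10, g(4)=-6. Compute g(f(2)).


f(2) = 0
g(0) = 3

3


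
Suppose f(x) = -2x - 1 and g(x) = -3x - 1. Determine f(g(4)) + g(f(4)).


f(g(4)) = 25
g(f(4)) = 26
Sum = 51

51


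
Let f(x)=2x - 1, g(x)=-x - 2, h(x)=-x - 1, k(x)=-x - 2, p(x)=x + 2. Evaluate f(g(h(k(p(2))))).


-15


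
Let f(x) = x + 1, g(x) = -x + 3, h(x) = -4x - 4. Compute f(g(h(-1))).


h(-1) = 0
g(0) = 3
f(3) = 4

4


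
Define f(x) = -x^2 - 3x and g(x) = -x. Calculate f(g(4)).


g(4) = -4
f(-4) = (-1)*(-4)^2 - 3*(-4) = -4

-4


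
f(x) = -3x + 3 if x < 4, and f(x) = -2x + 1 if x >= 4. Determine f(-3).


12


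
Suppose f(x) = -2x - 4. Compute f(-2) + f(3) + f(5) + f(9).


f(-2) = 0
f(3) = -10
f(5) = -14
f(9) = -22
Sum = -46

-46


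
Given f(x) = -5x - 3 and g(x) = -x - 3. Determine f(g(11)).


67


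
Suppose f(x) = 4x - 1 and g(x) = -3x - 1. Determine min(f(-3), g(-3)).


f(-3) = -13
g(-3) = 8
min = -13

-13


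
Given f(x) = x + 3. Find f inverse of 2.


Solve x + 3 = 2
x = (2 - 3) / 1 = -1

-1


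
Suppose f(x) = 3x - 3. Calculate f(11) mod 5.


f(11) = 30
30 mod 5 = 0

0


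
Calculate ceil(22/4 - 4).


22/4 = 5.5
5.5 - 4 = 1.5
ceil(1.5) = 2

2


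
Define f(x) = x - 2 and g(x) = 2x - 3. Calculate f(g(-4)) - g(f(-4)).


f(g(-4)) = -13
g(f(-4)) = -15
Difference = 2

2


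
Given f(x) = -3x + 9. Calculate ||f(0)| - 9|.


f(0) = 9
|9| = 9
|9 - 9| = 0

0


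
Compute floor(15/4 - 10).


15/4 = 3.75
3.75 - 10 = -6.25
floor(-6.25) = -7

-7


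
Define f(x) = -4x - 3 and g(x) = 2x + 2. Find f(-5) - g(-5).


f(-5) = 17
g(-5) = -8
Difference = 25

25


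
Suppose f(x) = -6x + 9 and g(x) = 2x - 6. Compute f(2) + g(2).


-5


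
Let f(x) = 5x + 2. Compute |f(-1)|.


f(-1) = -3
|-3| = 3

3


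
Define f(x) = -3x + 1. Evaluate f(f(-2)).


f(-2) = 7
f(7) = -20

-20


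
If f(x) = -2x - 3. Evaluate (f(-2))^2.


f(-2) = 1
(1)^2 = 1

1


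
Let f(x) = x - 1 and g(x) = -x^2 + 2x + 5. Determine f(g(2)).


4


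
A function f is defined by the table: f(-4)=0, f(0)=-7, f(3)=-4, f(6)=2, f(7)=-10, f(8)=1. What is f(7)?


Reading from the table at x = 7

-10


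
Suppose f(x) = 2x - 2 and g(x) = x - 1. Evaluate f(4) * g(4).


f(4) = 6
g(4) = 3
Product = 18

18


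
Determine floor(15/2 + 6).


15/2 = 7.5
7.5 + 6 = 13.5
floor(13.5) = 13

13


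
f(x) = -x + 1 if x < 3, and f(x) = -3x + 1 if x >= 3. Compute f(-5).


6


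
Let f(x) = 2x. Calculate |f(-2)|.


f(-2) = -4
|-4| = 4

4


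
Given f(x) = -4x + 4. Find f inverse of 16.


Solve -4x + 4 = 16
x = (16 - 4) / (-4) = -3

-3


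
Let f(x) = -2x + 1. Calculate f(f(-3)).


-13


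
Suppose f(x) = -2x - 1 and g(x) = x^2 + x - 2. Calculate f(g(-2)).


-1


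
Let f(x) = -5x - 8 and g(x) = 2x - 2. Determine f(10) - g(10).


f(10) = -58
g(10) = 18
Difference = -76

-76


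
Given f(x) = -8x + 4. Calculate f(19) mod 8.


f(19) = -148
-148 mod 8 = 4

4


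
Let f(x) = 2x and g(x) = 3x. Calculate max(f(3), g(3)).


f(3) = 6
g(3) = 9
max = 9

9


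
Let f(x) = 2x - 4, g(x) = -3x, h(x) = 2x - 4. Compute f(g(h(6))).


h(6) = 8
g(8) = -24
f(-24) = -52

-52


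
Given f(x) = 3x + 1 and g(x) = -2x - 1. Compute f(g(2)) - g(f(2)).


f(g(2)) = -14
g(f(2)) = -15
Difference = 1

1


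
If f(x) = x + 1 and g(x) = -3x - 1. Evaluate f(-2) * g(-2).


f(-2) = -1
g(-2) = 5
Product = -5

-5


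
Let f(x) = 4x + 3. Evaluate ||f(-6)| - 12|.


9


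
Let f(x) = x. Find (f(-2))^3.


f(-2) = -2
(-2)^3 = -8

-8


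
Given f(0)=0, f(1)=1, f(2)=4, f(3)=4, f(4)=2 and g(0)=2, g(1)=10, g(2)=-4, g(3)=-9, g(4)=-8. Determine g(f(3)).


f(3) = 4
g(4) = -8

-8


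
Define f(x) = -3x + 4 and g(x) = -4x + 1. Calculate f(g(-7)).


g(-7) = 29
f(29) = -83

-83


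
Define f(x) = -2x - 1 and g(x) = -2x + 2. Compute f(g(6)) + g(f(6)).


f(g(6)) = 19
g(f(6)) = 28
Sum = 47

47


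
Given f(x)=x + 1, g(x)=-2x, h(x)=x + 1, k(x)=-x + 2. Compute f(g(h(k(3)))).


1


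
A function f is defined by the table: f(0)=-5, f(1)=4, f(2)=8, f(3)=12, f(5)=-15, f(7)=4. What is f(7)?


Reading from the table at x = 7

4


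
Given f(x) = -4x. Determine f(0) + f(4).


f(0) = 0
f(4) = -16
Sum = -16

-16


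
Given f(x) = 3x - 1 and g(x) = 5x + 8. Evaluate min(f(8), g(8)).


f(8) = 23
g(8) = 48
min = 23

23


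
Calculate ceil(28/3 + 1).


28/3 = 9.3333
9.3333 + 1 = 10.3333
ceil(10.3333) = 11

11


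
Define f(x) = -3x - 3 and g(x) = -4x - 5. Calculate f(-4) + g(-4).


f(-4) = 9
g(-4) = 11
Sum = 20

20


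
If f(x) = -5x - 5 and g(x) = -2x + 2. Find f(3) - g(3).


f(3) = -20
g(3) = -4
Difference = -16

-16


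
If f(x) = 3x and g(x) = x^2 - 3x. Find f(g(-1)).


12


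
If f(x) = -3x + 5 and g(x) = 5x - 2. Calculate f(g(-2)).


41


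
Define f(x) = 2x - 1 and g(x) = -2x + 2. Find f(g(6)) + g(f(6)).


f(g(6)) = -21
g(f(6)) = -20
Sum = -41

-41


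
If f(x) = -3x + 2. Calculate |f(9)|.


25


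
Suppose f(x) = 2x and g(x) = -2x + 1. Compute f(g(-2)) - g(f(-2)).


f(g(-2)) = 10
g(f(-2)) = 9
Difference = 1

1


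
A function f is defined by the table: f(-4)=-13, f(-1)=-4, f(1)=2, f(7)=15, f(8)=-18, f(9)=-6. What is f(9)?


Reading from the table at x = 9

-6


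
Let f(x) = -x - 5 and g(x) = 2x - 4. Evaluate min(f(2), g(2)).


f(2) = -7
g(2) = 0
min = -7

-7


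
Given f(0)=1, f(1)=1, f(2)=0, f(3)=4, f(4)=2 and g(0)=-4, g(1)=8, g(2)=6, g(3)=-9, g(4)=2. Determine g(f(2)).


-4


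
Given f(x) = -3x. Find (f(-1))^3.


27


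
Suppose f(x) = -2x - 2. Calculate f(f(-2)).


f(-2) = 2
f(2) = -6

-6


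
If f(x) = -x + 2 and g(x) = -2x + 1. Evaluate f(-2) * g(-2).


20


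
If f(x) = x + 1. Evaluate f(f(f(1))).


f(1) = 2
f(2) = 3
f(3) = 4

4


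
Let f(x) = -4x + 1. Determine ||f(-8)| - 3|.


30


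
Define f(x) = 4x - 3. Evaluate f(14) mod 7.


f(14) = 53
53 mod 7 = 4

4


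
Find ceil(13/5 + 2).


13/5 = 2.6
2.6 + 2 = 4.6
ceil(4.6) = 5

5


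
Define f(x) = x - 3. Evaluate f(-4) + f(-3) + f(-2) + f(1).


f(-4) = -7
f(-3) = -6
f(-2) = -5
f(1) = -2
Sum = -20

-20


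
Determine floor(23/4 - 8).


23/4 = 5.75
5.75 - 8 = -2.25
floor(-2.25) = -3

-3


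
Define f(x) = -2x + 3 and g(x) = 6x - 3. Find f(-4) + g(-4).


f(-4) = 11
g(-4) = -27
Sum = -16

-16


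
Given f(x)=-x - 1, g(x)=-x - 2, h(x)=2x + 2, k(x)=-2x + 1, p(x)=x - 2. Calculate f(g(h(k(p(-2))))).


p(-2) = -4
k(-4) = 9
h(9) = 20
g(20) = -22
f(-22) = 21

21


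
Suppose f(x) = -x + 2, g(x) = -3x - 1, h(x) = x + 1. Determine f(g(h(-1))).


3


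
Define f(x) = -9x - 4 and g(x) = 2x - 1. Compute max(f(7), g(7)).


13


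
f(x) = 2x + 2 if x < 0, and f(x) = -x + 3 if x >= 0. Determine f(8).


8 satisfies x >= 0
f(8) = -5

-5


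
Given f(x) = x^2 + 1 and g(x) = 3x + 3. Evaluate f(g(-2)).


g(-2) = -3
f(-3) = 1*(-3)^2 + 1 = 10

10


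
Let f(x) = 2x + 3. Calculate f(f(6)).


f(6) = 15
f(15) = 33

33


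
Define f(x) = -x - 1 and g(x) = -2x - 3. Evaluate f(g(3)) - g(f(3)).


f(g(3)) = 8
g(f(3)) = 5
Difference = 3

3


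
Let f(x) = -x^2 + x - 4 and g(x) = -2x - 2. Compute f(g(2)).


-46


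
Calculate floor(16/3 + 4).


16/3 = 5.3333
5.3333 + 4 = 9.3333
floor(9.3333) = 9

9


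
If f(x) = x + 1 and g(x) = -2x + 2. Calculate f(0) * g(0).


2


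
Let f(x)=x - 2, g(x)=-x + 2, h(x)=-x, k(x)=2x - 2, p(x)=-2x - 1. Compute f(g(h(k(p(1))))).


p(1) = -3
k(-3) = -8
h(-8) = 8
g(8) = -6
f(-6) = -8

-8


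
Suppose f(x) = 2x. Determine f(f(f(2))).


f(2) = 4
f(4) = 8
f(8) = 16

16


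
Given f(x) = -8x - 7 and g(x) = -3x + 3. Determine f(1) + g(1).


-15


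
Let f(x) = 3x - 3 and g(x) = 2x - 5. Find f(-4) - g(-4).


f(-4) = -15
g(-4) = -13
Difference = -2

-2


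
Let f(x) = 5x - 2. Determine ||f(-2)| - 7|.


f(-2) = -12
|-12| = 12
|12 - 7| = 5

5


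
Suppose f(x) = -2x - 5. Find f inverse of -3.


Solve -2x - 5 = -3
x = (-3 + 5) / (-2) = -1

-1


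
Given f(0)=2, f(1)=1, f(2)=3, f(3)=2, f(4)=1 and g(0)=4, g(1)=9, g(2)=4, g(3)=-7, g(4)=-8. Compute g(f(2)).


f(2) = 3
g(3) = -7

-7


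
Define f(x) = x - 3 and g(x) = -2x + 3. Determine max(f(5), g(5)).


f(5) = 2
g(5) = -7
max = 2

2


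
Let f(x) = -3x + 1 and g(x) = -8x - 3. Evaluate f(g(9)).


g(9) = -75
f(-75) = 226

226


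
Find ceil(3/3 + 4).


5


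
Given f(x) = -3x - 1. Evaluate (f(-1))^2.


f(-1) = 2
(2)^2 = 4

4


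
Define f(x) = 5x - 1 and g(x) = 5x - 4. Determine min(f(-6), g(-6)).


f(-6) = -31
g(-6) = -34
min = -34

-34


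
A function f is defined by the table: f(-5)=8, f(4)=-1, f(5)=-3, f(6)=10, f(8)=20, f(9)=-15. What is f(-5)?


Reading from the table at x = -5

8


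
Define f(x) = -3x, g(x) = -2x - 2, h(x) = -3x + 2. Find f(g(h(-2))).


h(-2) = 8
g(8) = -18
f(-18) = 54

54
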